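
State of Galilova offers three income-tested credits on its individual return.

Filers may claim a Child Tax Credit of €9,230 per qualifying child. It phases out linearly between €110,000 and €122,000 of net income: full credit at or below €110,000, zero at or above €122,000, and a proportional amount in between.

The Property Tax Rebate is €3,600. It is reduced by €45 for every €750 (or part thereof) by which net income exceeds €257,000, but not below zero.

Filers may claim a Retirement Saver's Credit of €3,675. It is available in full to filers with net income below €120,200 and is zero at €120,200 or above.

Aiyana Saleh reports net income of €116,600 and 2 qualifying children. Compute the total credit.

Child Tax Credit: base = 2 × €9,230 = €18,460. €116,600 is €6,600 into a €12,000 phase-out range, leaving 5,400/12,000 of the credit: €18,460 × 5,400/12,000 = €8,307.
Property Tax Rebate: €116,600 is at or below the €257,000 threshold, so the full €3,600 applies.
Retirement Saver's Credit: €116,600 is below the €120,200 cutoff, so the full €3,675 applies.
Total: €8,307 + €3,600 + €3,675 = €15,582.

€15,582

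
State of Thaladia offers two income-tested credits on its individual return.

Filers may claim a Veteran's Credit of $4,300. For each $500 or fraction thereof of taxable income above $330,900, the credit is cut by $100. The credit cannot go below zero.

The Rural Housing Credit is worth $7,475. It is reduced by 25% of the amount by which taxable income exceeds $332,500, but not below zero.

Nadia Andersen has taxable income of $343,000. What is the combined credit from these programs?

Veteran's Credit: income exceeds $330,900 by $12,100, which is 25 full-or-partial $500 increments; reduction = 25 × $100 = $2,500, leaving $1,800.
Rural Housing Credit: 25% of the $10,500 excess over $332,500 is $2,625; credit = $7,475 − $2,625 = $4,850.
Total: $1,800 + $4,850 = $6,650.

$6,650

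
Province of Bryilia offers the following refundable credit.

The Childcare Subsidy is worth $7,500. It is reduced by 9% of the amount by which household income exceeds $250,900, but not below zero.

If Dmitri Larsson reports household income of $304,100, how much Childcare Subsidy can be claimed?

$2,712

Childcare Subsidy: 9% of the $53,200 excess over $250,900 is $4,788; credit = $7,500 − $4,788 = $2,712.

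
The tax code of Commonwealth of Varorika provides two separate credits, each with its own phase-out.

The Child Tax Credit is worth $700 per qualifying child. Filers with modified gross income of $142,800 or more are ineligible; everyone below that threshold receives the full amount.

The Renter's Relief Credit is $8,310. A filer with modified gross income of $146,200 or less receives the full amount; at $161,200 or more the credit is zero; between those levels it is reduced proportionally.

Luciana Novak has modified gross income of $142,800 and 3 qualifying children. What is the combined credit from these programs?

Child Tax Credit: base = 3 × $700 = $2,100. $142,800 meets or exceeds the $142,800 cutoff, so the credit is $0.
Renter's Relief Credit: $142,800 is at or below the $146,200 threshold, so the full $8,310 applies.
Total: $0 + $8,310 = $8,310.

$8,310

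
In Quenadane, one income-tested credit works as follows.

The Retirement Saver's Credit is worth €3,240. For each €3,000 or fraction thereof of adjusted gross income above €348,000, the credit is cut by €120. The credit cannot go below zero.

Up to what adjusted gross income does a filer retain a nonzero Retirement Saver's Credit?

€426,000

After 26 increments the reduction is 26 × €120 = €3,120, leaving €120; one more increment wipes it out. Increment 26 ends at excess 26 × €3,000 = €78,000, so the highest qualifying income is €348,000 + €78,000 = €426,000.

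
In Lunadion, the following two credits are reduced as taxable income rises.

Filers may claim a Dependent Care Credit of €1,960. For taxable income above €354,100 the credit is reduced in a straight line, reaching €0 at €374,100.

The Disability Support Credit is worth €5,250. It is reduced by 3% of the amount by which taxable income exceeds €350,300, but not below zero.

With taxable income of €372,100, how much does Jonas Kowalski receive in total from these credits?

Dependent Care Credit: €372,100 is €18,000 into a €20,000 phase-out range, leaving 2,000/20,000 of the credit: €1,960 × 2,000/20,000 = €196.
Disability Support Credit: 3% of the €21,800 excess over €350,300 is €654; credit = €5,250 − €654 = €4,596.
Total: €196 + €4,596 = €4,792.

€4,792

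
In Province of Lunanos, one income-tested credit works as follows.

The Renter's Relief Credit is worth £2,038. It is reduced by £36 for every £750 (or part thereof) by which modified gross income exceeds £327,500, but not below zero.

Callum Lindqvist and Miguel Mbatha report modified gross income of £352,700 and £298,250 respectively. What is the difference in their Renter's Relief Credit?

£1,224

Callum (£352,700): Renter's Relief Credit: income exceeds £327,500 by £25,200, which is 34 full-or-partial £750 increments; reduction = 34 × £36 = £1,224, leaving £814.
Miguel (£298,250): Renter's Relief Credit: £298,250 is at or below the £327,500 threshold, so the full £2,038 applies.
Difference: |£814 − £2,038| = £1,224.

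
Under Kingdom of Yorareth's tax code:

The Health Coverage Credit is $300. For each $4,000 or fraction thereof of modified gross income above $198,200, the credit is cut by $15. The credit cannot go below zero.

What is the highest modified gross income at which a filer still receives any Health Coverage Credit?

After 19 increments the reduction is 19 × $15 = $285, leaving $15; one more increment wipes it out. Increment 19 ends at excess 19 × $4,000 = $76,000, so the highest qualifying income is $198,200 + $76,000 = $274,200.

$274,200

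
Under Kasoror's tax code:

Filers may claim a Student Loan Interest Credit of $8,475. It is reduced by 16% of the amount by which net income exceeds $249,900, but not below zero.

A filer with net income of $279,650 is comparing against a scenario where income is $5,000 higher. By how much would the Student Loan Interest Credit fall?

$800

At $279,650 — 16% of the $29,750 excess over $249,900 is $4,760; credit = $8,475 − $4,760 = $3,715.
At $284,650 — 16% of the $34,750 excess over $249,900 is $5,560; credit = $8,475 − $5,560 = $2,915.
Lost: $3,715 − $2,915 = $800.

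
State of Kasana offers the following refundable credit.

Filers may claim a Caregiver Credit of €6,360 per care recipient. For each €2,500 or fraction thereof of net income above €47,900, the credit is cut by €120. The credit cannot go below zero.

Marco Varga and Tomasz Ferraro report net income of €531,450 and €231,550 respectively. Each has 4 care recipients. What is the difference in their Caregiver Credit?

Marco (€531,450): Caregiver Credit: base = 4 × €6,360 = €25,440. income exceeds €47,900 by €483,550, which is 194 full-or-partial €2,500 increments; reduction = 194 × €120 = €23,280, leaving €2,160.
Tomasz (€231,550): Caregiver Credit: base = 4 × €6,360 = €25,440. income exceeds €47,900 by €183,650, which is 74 full-or-partial €2,500 increments; reduction = 74 × €120 = €8,880, leaving €16,560.
Difference: |€2,160 − €16,560| = €14,400.

€14,400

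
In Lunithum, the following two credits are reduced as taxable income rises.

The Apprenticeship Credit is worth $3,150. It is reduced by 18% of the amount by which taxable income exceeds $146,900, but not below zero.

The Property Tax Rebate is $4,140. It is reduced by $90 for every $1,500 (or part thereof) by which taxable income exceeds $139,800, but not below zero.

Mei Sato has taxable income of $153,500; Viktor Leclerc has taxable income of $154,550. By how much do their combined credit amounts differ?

Mei ($153,500): Apprenticeship Credit: 18% of the $6,600 excess over $146,900 is $1,188; credit = $3,150 − $1,188 = $1,962. Property Tax Rebate: income exceeds $139,800 by $13,700, which is 10 full-or-partial $1,500 increments; reduction = 10 × $90 = $900, leaving $3,240. total $1,962 + $3,240 = $5,202
Viktor ($154,550): Apprenticeship Credit: 18% of the $7,650 excess over $146,900 is $1,377; credit = $3,150 − $1,377 = $1,773. Property Tax Rebate: income exceeds $139,800 by $14,750, which is 10 full-or-partial $1,500 increments; reduction = 10 × $90 = $900, leaving $3,240. total $1,773 + $3,240 = $5,013
Difference: |$5,202 − $5,013| = $189.

$189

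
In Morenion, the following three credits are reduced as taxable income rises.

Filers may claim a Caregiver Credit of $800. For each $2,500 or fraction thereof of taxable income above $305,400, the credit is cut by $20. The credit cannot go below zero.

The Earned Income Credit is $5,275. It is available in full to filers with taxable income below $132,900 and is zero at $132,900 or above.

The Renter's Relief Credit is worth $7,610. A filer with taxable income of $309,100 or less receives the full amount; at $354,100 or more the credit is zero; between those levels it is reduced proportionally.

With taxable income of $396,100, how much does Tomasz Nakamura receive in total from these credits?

Caregiver Credit: income exceeds $305,400 by $90,700, which is 37 full-or-partial $2,500 increments; reduction = 37 × $20 = $740, leaving $60.
Earned Income Credit: $396,100 meets or exceeds the $132,900 cutoff, so the credit is $0.
Renter's Relief Credit: $396,100 is at or above $354,100, so the credit is $0.
Total: $60 + $0 + $0 = $60.

$60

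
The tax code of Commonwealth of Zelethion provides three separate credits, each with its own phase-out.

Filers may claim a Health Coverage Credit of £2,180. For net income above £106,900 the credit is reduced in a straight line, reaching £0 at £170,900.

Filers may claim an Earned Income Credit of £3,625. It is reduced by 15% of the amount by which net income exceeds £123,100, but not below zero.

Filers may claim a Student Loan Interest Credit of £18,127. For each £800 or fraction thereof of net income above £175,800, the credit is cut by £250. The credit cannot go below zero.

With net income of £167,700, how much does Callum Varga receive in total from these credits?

£18,236

Health Coverage Credit: £167,700 is £60,800 into a £64,000 phase-out range, leaving 3,200/64,000 of the credit: £2,180 × 3,200/64,000 = £109.
Earned Income Credit: 15% of the £44,600 excess over £123,100 is £6,690 ≥ base, so the credit is £0.
Student Loan Interest Credit: £167,700 is at or below the £175,800 threshold, so the full £18,127 applies.
Total: £109 + £0 + £18,127 = £18,236.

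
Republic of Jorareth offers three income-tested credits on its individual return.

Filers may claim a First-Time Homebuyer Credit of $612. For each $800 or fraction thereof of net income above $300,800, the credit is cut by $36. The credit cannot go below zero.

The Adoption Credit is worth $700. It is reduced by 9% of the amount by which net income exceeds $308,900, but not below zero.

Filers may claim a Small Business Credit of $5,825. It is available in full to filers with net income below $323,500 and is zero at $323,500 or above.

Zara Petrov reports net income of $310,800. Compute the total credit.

First-Time Homebuyer Credit: income exceeds $300,800 by $10,000, which is 13 full-or-partial $800 increments; reduction = 13 × $36 = $468, leaving $144.
Adoption Credit: 9% of the $1,900 excess over $308,900 is $171; credit = $700 − $171 = $529.
Small Business Credit: $310,800 is below the $323,500 cutoff, so the full $5,825 applies.
Total: $144 + $529 + $5,825 = $6,498.

$6,498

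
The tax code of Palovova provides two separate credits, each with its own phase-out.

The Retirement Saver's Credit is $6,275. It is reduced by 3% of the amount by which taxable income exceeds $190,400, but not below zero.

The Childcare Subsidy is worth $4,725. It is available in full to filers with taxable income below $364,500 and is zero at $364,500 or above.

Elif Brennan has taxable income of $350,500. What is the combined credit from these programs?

$6,197

Retirement Saver's Credit: 3% of the $160,100 excess over $190,400 is $4,803; credit = $6,275 − $4,803 = $1,472.
Childcare Subsidy: $350,500 is below the $364,500 cutoff, so the full $4,725 applies.
Total: $1,472 + $4,725 = $6,197.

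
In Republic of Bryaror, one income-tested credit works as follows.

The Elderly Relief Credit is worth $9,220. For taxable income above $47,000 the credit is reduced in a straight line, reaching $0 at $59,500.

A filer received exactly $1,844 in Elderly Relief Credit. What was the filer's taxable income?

$57,000

$1,844 is 1,844/9,220 of the full $9,220, so 7,376/9,220 of the $12,500 range has been used: income = $47,000 + $12,500 × 7,376/9,220 = $57,000.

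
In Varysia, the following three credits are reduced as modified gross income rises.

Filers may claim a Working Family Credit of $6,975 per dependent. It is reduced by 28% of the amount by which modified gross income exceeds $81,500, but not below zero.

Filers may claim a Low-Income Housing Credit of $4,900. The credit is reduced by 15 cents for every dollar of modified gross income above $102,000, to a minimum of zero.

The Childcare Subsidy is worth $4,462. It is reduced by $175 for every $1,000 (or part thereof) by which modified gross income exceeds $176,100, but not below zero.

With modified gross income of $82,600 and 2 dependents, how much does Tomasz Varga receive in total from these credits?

Working Family Credit: base = 2 × $6,975 = $13,950. 28% of the $1,100 excess over $81,500 is $308; credit = $13,950 − $308 = $13,642.
Low-Income Housing Credit: $82,600 is at or below the $102,000 threshold, so the full $4,900 applies.
Childcare Subsidy: $82,600 is at or below the $176,100 threshold, so the full $4,462 applies.
Total: $13,642 + $4,900 + $4,462 = $23,004.

$23,004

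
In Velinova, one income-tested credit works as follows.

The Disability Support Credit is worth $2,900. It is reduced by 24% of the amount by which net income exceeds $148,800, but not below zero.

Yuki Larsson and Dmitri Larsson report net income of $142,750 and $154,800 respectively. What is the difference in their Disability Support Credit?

Yuki ($142,750): Disability Support Credit: $142,750 is at or below the $148,800 threshold, so the full $2,900 applies.
Dmitri ($154,800): Disability Support Credit: 24% of the $6,000 excess over $148,800 is $1,440; credit = $2,900 − $1,440 = $1,460.
Difference: |$2,900 − $1,460| = $1,440.

$1,440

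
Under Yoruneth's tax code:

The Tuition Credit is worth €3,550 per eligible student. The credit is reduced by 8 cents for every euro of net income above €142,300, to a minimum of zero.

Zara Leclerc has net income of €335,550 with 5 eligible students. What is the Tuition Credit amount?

Tuition Credit: base = 5 × €3,550 = €17,750. 8% of the €193,250 excess over €142,300 is €15,460; credit = €17,750 − €15,460 = €2,290.

€2,290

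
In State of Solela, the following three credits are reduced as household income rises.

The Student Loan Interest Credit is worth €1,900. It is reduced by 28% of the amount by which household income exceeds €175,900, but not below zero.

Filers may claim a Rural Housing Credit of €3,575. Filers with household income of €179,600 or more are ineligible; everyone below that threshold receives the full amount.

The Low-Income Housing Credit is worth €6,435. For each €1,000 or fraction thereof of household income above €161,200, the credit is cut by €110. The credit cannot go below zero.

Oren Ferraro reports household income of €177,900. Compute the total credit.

€9,480

Student Loan Interest Credit: 28% of the €2,000 excess over €175,900 is €560; credit = €1,900 − €560 = €1,340.
Rural Housing Credit: €177,900 is below the €179,600 cutoff, so the full €3,575 applies.
Low-Income Housing Credit: income exceeds €161,200 by €16,700, which is 17 full-or-partial €1,000 increments; reduction = 17 × €110 = €1,870, leaving €4,565.
Total: €1,340 + €3,575 + €4,565 = €9,480.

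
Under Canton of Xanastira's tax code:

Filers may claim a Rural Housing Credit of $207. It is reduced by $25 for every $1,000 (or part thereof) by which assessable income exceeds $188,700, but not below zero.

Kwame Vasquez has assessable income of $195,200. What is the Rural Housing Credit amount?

$32

Rural Housing Credit: income exceeds $188,700 by $6,500, which is 7 full-or-partial $1,000 increments; reduction = 7 × $25 = $175, leaving $32.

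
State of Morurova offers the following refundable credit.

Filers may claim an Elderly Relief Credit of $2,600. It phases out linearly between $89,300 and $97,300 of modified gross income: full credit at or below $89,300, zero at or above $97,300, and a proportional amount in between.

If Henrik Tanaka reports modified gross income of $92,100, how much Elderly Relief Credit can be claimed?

$1,690

Elderly Relief Credit: $92,100 is $2,800 into a $8,000 phase-out range, leaving 5,200/8,000 of the credit: $2,600 × 5,200/8,000 = $1,690.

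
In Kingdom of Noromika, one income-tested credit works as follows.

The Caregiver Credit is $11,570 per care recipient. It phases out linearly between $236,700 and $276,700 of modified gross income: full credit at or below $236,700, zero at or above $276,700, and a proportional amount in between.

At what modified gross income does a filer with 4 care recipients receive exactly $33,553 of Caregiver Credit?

Full credit = 4 × $11,570 = $46,280.
$33,553 is 33,553/46,280 of the full $46,280, so 12,727/46,280 of the $40,000 range has been used: income = $236,700 + $40,000 × 12,727/46,280 = $247,700.

$247,700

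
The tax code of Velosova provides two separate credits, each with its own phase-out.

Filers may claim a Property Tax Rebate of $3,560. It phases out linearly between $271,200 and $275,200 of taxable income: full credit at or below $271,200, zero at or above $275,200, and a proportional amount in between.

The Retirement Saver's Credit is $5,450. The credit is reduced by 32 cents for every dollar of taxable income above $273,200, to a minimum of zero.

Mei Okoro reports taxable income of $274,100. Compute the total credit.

$6,141

Property Tax Rebate: $274,100 is $2,900 into a $4,000 phase-out range, leaving 1,100/4,000 of the credit: $3,560 × 1,100/4,000 = $979.
Retirement Saver's Credit: 32% of the $900 excess over $273,200 is $288; credit = $5,450 − $288 = $5,162.
Total: $979 + $5,162 = $6,141.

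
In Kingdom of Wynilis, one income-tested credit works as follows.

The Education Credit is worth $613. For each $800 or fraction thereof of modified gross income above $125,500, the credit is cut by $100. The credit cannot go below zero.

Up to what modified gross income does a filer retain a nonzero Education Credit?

$130,300

After 6 increments the reduction is 6 × $100 = $600, leaving $13; one more increment wipes it out. Increment 6 ends at excess 6 × $800 = $4,800, so the highest qualifying income is $125,500 + $4,800 = $130,300.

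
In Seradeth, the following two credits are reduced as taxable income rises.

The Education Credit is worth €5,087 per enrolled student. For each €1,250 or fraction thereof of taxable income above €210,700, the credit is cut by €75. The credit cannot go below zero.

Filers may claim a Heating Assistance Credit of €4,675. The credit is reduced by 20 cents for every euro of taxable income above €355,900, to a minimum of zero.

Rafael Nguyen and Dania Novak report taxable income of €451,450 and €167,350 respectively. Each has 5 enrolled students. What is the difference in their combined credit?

Rafael (€451,450): Education Credit: base = 5 × €5,087 = €25,435. income exceeds €210,700 by €240,750, which is 193 full-or-partial €1,250 increments; reduction = 193 × €75 = €14,475, leaving €10,960. Heating Assistance Credit: 20% of the €95,550 excess over €355,900 is €19,110 ≥ base, so the credit is €0. total €10,960 + €0 = €10,960
Dania (€167,350): Education Credit: base = 5 × €5,087 = €25,435. €167,350 is at or below the €210,700 threshold, so the full €25,435 applies. Heating Assistance Credit: €167,350 is at or below the €355,900 threshold, so the full €4,675 applies. total €25,435 + €4,675 = €30,110
Difference: |€10,960 − €30,110| = €19,150.

€19,150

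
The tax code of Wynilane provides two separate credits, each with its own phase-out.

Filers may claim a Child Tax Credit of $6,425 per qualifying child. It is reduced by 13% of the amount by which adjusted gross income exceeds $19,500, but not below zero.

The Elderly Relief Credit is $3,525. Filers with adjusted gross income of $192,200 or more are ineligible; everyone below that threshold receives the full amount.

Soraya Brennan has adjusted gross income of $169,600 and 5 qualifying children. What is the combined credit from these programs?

$16,137

Child Tax Credit: base = 5 × $6,425 = $32,125. 13% of the $150,100 excess over $19,500 is $19,513; credit = $32,125 − $19,513 = $12,612.
Elderly Relief Credit: $169,600 is below the $192,200 cutoff, so the full $3,525 applies.
Total: $12,612 + $3,525 = $16,137.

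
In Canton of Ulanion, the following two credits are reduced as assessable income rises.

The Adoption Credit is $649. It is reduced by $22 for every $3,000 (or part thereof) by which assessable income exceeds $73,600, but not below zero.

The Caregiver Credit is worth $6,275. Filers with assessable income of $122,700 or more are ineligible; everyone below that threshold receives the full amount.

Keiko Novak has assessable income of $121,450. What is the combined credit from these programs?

$6,572

Adoption Credit: income exceeds $73,600 by $47,850, which is 16 full-or-partial $3,000 increments; reduction = 16 × $22 = $352, leaving $297.
Caregiver Credit: $121,450 is below the $122,700 cutoff, so the full $6,275 applies.
Total: $297 + $6,275 = $6,572.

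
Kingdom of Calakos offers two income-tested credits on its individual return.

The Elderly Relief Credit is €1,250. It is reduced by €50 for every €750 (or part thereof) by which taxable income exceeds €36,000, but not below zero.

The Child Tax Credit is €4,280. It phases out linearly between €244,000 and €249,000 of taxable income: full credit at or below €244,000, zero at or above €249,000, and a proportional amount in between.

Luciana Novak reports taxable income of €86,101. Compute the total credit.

Elderly Relief Credit: income exceeds €36,000 by €50,101 → 67 increments × €50 = €3,350 ≥ base, so the credit is €0.
Child Tax Credit: €86,101 is at or below the €244,000 threshold, so the full €4,280 applies.
Total: €0 + €4,280 = €4,280.

€4,280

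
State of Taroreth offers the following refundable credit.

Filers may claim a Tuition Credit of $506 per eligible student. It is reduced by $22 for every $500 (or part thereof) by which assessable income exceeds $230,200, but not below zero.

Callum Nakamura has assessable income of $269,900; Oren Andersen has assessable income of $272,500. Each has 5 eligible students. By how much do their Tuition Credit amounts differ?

Callum ($269,900): Tuition Credit: base = 5 × $506 = $2,530. income exceeds $230,200 by $39,700, which is 80 full-or-partial $500 increments; reduction = 80 × $22 = $1,760, leaving $770.
Oren ($272,500): Tuition Credit: base = 5 × $506 = $2,530. income exceeds $230,200 by $42,300, which is 85 full-or-partial $500 increments; reduction = 85 × $22 = $1,870, leaving $660.
Difference: |$770 − $660| = $110.

$110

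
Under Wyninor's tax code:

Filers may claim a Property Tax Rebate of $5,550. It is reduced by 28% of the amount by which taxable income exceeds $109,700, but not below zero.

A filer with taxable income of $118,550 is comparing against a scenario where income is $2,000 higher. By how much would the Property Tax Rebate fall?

At $118,550 — 28% of the $8,850 excess over $109,700 is $2,478; credit = $5,550 − $2,478 = $3,072.
At $120,550 — 28% of the $10,850 excess over $109,700 is $3,038; credit = $5,550 − $3,038 = $2,512.
Lost: $3,072 − $2,512 = $560.

$560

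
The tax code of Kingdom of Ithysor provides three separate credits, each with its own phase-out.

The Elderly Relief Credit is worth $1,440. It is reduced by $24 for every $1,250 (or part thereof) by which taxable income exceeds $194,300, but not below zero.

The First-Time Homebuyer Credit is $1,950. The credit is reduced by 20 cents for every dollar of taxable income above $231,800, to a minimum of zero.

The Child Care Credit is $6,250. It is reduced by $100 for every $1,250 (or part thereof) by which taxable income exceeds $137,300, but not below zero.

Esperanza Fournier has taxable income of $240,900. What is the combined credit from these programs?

Elderly Relief Credit: income exceeds $194,300 by $46,600, which is 38 full-or-partial $1,250 increments; reduction = 38 × $24 = $912, leaving $528.
First-Time Homebuyer Credit: 20% of the $9,100 excess over $231,800 is $1,820; credit = $1,950 − $1,820 = $130.
Child Care Credit: income exceeds $137,300 by $103,600 → 83 increments × $100 = $8,300 ≥ base, so the credit is $0.
Total: $528 + $130 + $0 = $658.

$658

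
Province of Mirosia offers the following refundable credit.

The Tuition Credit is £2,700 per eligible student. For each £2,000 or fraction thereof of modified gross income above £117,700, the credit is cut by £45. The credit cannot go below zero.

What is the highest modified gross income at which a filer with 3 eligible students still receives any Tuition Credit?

£475,700

Full credit = 3 × £2,700 = £8,100.
After 179 increments the reduction is 179 × £45 = £8,055, leaving £45; one more increment wipes it out. Increment 179 ends at excess 179 × £2,000 = £358,000, so the highest qualifying income is £117,700 + £358,000 = £475,700.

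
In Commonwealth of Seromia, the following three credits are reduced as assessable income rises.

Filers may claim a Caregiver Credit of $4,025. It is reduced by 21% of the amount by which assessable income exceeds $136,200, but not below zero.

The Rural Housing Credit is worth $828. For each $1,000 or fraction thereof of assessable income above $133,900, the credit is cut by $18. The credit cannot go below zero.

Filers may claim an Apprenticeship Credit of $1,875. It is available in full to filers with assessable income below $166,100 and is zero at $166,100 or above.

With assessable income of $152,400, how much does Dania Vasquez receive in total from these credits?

$2,984

Caregiver Credit: 21% of the $16,200 excess over $136,200 is $3,402; credit = $4,025 − $3,402 = $623.
Rural Housing Credit: income exceeds $133,900 by $18,500, which is 19 full-or-partial $1,000 increments; reduction = 19 × $18 = $342, leaving $486.
Apprenticeship Credit: $152,400 is below the $166,100 cutoff, so the full $1,875 applies.
Total: $623 + $486 + $1,875 = $2,984.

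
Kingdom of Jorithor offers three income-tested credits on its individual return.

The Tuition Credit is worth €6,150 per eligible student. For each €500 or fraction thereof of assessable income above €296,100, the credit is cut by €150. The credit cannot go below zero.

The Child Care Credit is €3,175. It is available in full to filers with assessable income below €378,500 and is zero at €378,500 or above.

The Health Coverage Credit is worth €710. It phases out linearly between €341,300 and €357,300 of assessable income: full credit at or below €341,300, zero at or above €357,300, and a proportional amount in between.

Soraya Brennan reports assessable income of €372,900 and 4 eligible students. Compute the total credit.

€4,675

Tuition Credit: base = 4 × €6,150 = €24,600. income exceeds €296,100 by €76,800, which is 154 full-or-partial €500 increments; reduction = 154 × €150 = €23,100, leaving €1,500.
Child Care Credit: €372,900 is below the €378,500 cutoff, so the full €3,175 applies.
Health Coverage Credit: €372,900 is at or above €357,300, so the credit is €0.
Total: €1,500 + €3,175 + €0 = €4,675.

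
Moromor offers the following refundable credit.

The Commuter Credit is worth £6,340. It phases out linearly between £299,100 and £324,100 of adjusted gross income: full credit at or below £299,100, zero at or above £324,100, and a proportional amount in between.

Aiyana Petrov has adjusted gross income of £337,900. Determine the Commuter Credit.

£0

Commuter Credit: £337,900 is at or above £324,100, so the credit is £0.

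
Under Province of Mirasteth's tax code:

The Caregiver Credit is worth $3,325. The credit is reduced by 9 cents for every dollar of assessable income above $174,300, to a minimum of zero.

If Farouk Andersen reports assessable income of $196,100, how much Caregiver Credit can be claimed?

Caregiver Credit: 9% of the $21,800 excess over $174,300 is $1,962; credit = $3,325 − $1,962 = $1,363.

$1,363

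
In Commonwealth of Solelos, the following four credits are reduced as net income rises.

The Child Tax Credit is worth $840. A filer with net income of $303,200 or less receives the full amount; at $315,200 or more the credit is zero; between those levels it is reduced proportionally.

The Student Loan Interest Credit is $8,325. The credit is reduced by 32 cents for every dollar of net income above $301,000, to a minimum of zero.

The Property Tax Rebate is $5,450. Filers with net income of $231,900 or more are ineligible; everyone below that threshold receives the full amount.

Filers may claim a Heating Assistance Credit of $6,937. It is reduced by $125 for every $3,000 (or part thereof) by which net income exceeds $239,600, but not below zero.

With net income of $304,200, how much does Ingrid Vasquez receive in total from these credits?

Child Tax Credit: $304,200 is $1,000 into a $12,000 phase-out range, leaving 11,000/12,000 of the credit: $840 × 11,000/12,000 = $770.
Student Loan Interest Credit: 32% of the $3,200 excess over $301,000 is $1,024; credit = $8,325 − $1,024 = $7,301.
Property Tax Rebate: $304,200 meets or exceeds the $231,900 cutoff, so the credit is $0.
Heating Assistance Credit: income exceeds $239,600 by $64,600, which is 22 full-or-partial $3,000 increments; reduction = 22 × $125 = $2,750, leaving $4,187.
Total: $770 + $7,301 + $0 + $4,187 = $12,258.

$12,258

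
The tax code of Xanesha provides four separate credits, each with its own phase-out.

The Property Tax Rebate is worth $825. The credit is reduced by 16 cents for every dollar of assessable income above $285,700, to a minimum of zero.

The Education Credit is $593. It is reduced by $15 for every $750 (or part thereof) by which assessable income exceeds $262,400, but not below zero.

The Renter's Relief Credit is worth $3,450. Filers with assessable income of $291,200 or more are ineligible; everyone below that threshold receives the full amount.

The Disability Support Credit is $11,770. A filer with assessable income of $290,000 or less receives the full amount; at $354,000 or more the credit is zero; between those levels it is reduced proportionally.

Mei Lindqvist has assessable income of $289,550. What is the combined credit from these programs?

Property Tax Rebate: 16% of the $3,850 excess over $285,700 is $616; credit = $825 − $616 = $209.
Education Credit: income exceeds $262,400 by $27,150, which is 37 full-or-partial $750 increments; reduction = 37 × $15 = $555, leaving $38.
Renter's Relief Credit: $289,550 is below the $291,200 cutoff, so the full $3,450 applies.
Disability Support Credit: $289,550 is at or below the $290,000 threshold, so the full $11,770 applies.
Total: $209 + $38 + $3,450 + $11,770 = $15,467.

$15,467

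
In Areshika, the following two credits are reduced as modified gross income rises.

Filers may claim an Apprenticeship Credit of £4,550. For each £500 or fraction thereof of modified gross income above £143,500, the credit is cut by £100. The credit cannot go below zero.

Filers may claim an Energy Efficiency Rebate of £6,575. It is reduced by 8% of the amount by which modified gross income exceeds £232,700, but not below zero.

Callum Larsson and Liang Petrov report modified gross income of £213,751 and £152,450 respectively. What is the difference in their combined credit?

£2,750

Callum (£213,751): Apprenticeship Credit: income exceeds £143,500 by £70,251 → 141 increments × £100 = £14,100 ≥ base, so the credit is £0. Energy Efficiency Rebate: £213,751 is at or below the £232,700 threshold, so the full £6,575 applies. total £0 + £6,575 = £6,575
Liang (£152,450): Apprenticeship Credit: income exceeds £143,500 by £8,950, which is 18 full-or-partial £500 increments; reduction = 18 × £100 = £1,800, leaving £2,750. Energy Efficiency Rebate: £152,450 is at or below the £232,700 threshold, so the full £6,575 applies. total £2,750 + £6,575 = £9,325
Difference: |£6,575 − £9,325| = £2,750.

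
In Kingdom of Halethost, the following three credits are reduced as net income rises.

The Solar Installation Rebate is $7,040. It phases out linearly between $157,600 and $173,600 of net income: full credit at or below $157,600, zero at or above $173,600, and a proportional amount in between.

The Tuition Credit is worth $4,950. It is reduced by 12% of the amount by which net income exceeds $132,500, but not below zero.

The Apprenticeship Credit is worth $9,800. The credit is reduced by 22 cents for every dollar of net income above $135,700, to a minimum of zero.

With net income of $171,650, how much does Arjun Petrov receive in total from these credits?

Solar Installation Rebate: $171,650 is $14,050 into a $16,000 phase-out range, leaving 1,950/16,000 of the credit: $7,040 × 1,950/16,000 = $858.
Tuition Credit: 12% of the $39,150 excess over $132,500 is $4,698; credit = $4,950 − $4,698 = $252.
Apprenticeship Credit: 22% of the $35,950 excess over $135,700 is $7,909; credit = $9,800 − $7,909 = $1,891.
Total: $858 + $252 + $1,891 = $3,001.

$3,001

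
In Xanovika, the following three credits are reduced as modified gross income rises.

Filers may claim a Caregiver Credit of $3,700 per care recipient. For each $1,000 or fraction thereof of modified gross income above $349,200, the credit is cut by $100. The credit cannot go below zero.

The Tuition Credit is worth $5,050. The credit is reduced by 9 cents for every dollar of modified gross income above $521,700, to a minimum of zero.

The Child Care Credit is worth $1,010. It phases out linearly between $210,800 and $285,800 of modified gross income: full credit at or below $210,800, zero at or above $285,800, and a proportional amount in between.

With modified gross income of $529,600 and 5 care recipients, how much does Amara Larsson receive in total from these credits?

$4,739

Caregiver Credit: base = 5 × $3,700 = $18,500. income exceeds $349,200 by $180,400, which is 181 full-or-partial $1,000 increments; reduction = 181 × $100 = $18,100, leaving $400.
Tuition Credit: 9% of the $7,900 excess over $521,700 is $711; credit = $5,050 − $711 = $4,339.
Child Care Credit: $529,600 is at or above $285,800, so the credit is $0.
Total: $400 + $4,339 + $0 = $4,739.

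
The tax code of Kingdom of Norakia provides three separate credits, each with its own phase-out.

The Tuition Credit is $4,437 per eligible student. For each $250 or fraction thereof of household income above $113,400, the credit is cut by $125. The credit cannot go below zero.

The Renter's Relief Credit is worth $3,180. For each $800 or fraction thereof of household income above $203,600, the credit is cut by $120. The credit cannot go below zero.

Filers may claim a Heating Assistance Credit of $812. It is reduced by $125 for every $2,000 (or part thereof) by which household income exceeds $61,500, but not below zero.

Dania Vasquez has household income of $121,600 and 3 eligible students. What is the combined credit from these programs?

Tuition Credit: base = 3 × $4,437 = $13,311. income exceeds $113,400 by $8,200, which is 33 full-or-partial $250 increments; reduction = 33 × $125 = $4,125, leaving $9,186.
Renter's Relief Credit: $121,600 is at or below the $203,600 threshold, so the full $3,180 applies.
Heating Assistance Credit: income exceeds $61,500 by $60,100 → 31 increments × $125 = $3,875 ≥ base, so the credit is $0.
Total: $9,186 + $3,180 + $0 = $12,366.

$12,366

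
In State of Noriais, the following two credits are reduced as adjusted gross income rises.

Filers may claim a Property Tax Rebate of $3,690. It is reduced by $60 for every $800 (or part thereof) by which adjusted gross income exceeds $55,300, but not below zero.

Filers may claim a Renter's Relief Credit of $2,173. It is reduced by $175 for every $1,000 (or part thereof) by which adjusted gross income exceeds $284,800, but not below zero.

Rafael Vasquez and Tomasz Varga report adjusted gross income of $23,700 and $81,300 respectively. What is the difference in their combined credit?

Rafael ($23,700): Property Tax Rebate: $23,700 is at or below the $55,300 threshold, so the full $3,690 applies. Renter's Relief Credit: $23,700 is at or below the $284,800 threshold, so the full $2,173 applies. total $3,690 + $2,173 = $5,863
Tomasz ($81,300): Property Tax Rebate: income exceeds $55,300 by $26,000, which is 33 full-or-partial $800 increments; reduction = 33 × $60 = $1,980, leaving $1,710. Renter's Relief Credit: $81,300 is at or below the $284,800 threshold, so the full $2,173 applies. total $1,710 + $2,173 = $3,883
Difference: |$5,863 − $3,883| = $1,980.

$1,980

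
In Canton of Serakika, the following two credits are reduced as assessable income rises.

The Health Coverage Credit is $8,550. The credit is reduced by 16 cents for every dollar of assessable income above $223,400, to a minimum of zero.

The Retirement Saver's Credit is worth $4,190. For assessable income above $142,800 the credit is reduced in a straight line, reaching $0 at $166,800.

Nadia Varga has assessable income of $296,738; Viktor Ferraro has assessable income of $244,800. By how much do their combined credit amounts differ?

Nadia ($296,738): Health Coverage Credit: 16% of the $73,338 excess over $223,400 is $11,734.08 ≥ base, so the credit is $0. Retirement Saver's Credit: $296,738 is at or above $166,800, so the credit is $0. total $0 + $0 = $0
Viktor ($244,800): Health Coverage Credit: 16% of the $21,400 excess over $223,400 is $3,424; credit = $8,550 − $3,424 = $5,126. Retirement Saver's Credit: $244,800 is at or above $166,800, so the credit is $0. total $5,126 + $0 = $5,126
Difference: |$0 − $5,126| = $5,126.

$5,126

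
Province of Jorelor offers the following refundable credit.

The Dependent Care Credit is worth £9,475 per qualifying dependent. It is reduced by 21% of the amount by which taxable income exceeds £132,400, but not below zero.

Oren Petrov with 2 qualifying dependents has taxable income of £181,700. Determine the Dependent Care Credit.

Dependent Care Credit: base = 2 × £9,475 = £18,950. 21% of the £49,300 excess over £132,400 is £10,353; credit = £18,950 − £10,353 = £8,597.

£8,597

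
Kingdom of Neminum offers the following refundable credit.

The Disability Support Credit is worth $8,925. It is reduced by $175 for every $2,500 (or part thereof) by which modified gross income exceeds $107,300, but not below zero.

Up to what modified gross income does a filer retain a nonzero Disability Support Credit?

After 50 increments the reduction is 50 × $175 = $8,750, leaving $175; one more increment wipes it out. Increment 50 ends at excess 50 × $2,500 = $125,000, so the highest qualifying income is $107,300 + $125,000 = $232,300.

$232,300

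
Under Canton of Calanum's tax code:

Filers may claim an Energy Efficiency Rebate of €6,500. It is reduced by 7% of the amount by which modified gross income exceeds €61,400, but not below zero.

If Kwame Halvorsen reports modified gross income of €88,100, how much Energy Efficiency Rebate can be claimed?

€4,631

Energy Efficiency Rebate: 7% of the €26,700 excess over €61,400 is €1,869; credit = €6,500 − €1,869 = €4,631.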